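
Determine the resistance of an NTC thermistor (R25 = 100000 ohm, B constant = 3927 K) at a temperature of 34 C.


NTC thermistor equation: Rt = R25 * exp(B * (1/T - 1/T25)).
T in Kelvin: 307.15 K, T25 = 298.15 K
1/T - 1/T25 = 1/307.15 - 1/298.15 = -9.828e-05
B * (1/T - 1/T25) = 3927 * -9.828e-05 = -0.3859
Rt = 100000 * exp(-0.3859) = 67981.2 ohm

67981.2 ohm


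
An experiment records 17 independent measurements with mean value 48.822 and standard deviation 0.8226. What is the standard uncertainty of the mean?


The standard uncertainty for Type A evaluation is u = s / sqrt(n).
u = 0.8226 / sqrt(17)
u = 0.8226 / 4.1231
u = 0.1995

0.1995


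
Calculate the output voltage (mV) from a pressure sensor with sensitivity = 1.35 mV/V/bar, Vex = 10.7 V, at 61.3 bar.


Output = sensitivity * Vex * P.
Vout = 1.35 * 10.7 * 61.3
Vout = 14.445 * 61.3
Vout = 885.48 mV

885.48 mV


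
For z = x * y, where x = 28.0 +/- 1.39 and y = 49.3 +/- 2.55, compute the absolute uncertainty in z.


For a product z = x*y, the relative uncertainty is:
uz/z = sqrt((ux/x)^2 + (uy/y)^2)
Relative uncertainties: ux/x = 1.39/28.0 = 0.049643
uy/y = 2.55/49.3 = 0.051724
z = 28.0 * 49.3 = 1380.4
uz = 1380.4 * sqrt(0.049643^2 + 0.051724^2) = 98.964

98.964


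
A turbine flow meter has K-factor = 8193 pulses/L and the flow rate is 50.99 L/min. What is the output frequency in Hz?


Frequency = K * Q / 60 (converting L/min to L/s).
f = 8193 * 50.99 / 60
f = 417761.07 / 60
f = 6962.68 Hz

6962.68 Hz


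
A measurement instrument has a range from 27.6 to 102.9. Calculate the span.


Span = upper range - lower range.
Span = 102.9 - (27.6)
Span = 75.3

75.3


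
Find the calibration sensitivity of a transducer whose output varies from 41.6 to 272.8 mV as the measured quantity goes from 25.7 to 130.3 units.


Sensitivity = (y2 - y1) / (x2 - x1).
S = (272.8 - 41.6) / (130.3 - 25.7)
S = 231.2 / 104.6
S = 2.2103 mV/unit

2.2103 mV/unit


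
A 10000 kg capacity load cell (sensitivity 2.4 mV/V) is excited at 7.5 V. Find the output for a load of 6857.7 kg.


Vout = rated_output * Vex * (load / capacity).
Vout = 2.4 * 7.5 * (6857.7 / 10000)
Vout = 2.4 * 7.5 * 0.68577
Vout = 12.344 mV

12.344 mV


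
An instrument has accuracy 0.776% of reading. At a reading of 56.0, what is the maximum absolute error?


Absolute error = (accuracy% / 100) * reading.
Error = (0.776 / 100) * 56.0
Error = 0.00776 * 56.0
Error = 0.4346

0.4346


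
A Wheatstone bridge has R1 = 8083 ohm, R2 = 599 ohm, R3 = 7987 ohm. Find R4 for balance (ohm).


At balance: R1*R4 = R2*R3, so R4 = R2*R3/R1.
R4 = 599 * 7987 / 8083
R4 = 4784213 / 8083
R4 = 591.89 ohm

591.89 ohm


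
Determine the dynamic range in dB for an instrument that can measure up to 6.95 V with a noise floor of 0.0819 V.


Dynamic range = 20 * log10(Vmax / Vnoise).
DR = 20 * log10(6.95 / 0.0819)
DR = 20 * log10(84.86)
DR = 38.57 dB

38.57 dB


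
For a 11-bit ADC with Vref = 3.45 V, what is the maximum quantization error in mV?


The maximum quantization error is +/- LSB/2.
LSB = Vref / 2^n = 3.45 / 2048 = 0.00168457 V
Max error = LSB / 2 = 0.00168457 / 2 = 0.00084229 V
Max error = 0.8423 mV

0.8423 mV


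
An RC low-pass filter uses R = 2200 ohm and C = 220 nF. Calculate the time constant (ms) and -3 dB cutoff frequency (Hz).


Time constant: tau = R * C.
tau = 2200 * 2.20e-07 = 0.000484 s
tau = 0.484 ms
Cutoff frequency: fc = 1 / (2*pi*R*C).
fc = 1 / (2*pi*0.000484) = 328.83 Hz

tau = 0.484 ms, fc = 328.83 Hz


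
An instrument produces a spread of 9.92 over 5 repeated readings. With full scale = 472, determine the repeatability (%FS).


Repeatability = (spread / full scale) * 100%.
R = (9.92 / 472) * 100
R = 2.102 %FS

2.102 %FS


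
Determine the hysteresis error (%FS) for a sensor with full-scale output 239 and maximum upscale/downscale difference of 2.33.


Hysteresis = (max difference / full scale) * 100%.
H = (2.33 / 239) * 100
H = 0.975 %FS

0.975 %FS


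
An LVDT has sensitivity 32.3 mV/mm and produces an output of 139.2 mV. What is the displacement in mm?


Displacement = Vout / sensitivity.
d = 139.2 / 32.3
d = 4.31 mm

4.31 mm


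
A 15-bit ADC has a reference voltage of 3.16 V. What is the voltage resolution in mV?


The resolution (LSB) of an ADC is Vref / 2^n.
LSB = 3.16 / 2^15
LSB = 3.16 / 32768
LSB = 9.644e-05 V = 0.09643555 mV

0.09643555 mV


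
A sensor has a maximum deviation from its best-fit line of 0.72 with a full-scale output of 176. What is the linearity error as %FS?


Linearity error = (max deviation / full scale) * 100%.
Linearity = (0.72 / 176) * 100
Linearity = 0.409 %FS

0.409 %FS


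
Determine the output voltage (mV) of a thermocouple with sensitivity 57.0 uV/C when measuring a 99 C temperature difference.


The thermocouple output V = sensitivity * dT.
V = 57.0 uV/C * 99 C
V = 5643.0 uV
V = 5.643 mV

5.643 mV


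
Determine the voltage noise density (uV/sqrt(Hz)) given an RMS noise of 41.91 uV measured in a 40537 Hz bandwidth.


Noise spectral density = Vrms / sqrt(BW).
NSD = 41.91 / sqrt(40537)
NSD = 41.91 / 201.338
NSD = 0.2082 uV/sqrt(Hz)

0.2082 uV/sqrt(Hz)


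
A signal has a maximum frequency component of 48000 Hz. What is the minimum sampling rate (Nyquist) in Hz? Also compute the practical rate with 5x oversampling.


By Nyquist theorem, fs_min = 2 * fmax.
fs_min = 2 * 48000 = 96000 Hz
Practical rate = 5 * fs_min = 5 * 96000 = 480000 Hz

fs_min = 96000 Hz, fs_practical = 480000 Hz


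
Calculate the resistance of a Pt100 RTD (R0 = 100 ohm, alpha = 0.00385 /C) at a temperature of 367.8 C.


The RTD equation: Rt = R0 * (1 + alpha * T).
Rt = 100 * (1 + 0.00385 * 367.8)
Rt = 100 * (1 + 1.41603)
Rt = 100 * 2.41603
Rt = 241.603 ohm

241.603 ohm


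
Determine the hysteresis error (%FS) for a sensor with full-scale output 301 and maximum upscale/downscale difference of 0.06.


Hysteresis = (max difference / full scale) * 100%.
H = (0.06 / 301) * 100
H = 0.02 %FS

0.02 %FS


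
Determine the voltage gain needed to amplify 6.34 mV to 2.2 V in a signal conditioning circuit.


Gain = Vout / Vin (converting to same units).
G = 2.2 V / 6.34 mV
G = 2200.0 mV / 6.34 mV
G = 347.0

347.0


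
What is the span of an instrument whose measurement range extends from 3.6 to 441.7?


Span = upper range - lower range.
Span = 441.7 - (3.6)
Span = 438.1

438.1


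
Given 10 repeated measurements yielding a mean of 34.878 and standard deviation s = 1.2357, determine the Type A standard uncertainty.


The standard uncertainty for Type A evaluation is u = s / sqrt(n).
u = 1.2357 / sqrt(10)
u = 1.2357 / 3.1623
u = 0.3908

0.3908


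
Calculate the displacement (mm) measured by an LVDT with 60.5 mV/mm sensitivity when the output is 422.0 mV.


Displacement = Vout / sensitivity.
d = 422.0 / 60.5
d = 6.975 mm

6.975 mm


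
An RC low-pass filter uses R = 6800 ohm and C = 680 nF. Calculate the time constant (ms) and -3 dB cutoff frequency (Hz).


Time constant: tau = R * C.
tau = 6800 * 6.80e-07 = 0.004624 s
tau = 4.624 ms
Cutoff frequency: fc = 1 / (2*pi*R*C).
fc = 1 / (2*pi*0.004624) = 34.42 Hz

tau = 4.624 ms, fc = 34.42 Hz


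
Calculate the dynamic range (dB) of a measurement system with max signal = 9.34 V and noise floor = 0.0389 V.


Dynamic range = 20 * log10(Vmax / Vnoise).
DR = 20 * log10(9.34 / 0.0389)
DR = 20 * log10(240.1)
DR = 47.61 dB

47.61 dB


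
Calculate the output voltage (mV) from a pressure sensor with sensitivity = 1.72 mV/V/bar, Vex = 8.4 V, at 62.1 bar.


Output = sensitivity * Vex * P.
Vout = 1.72 * 8.4 * 62.1
Vout = 14.448 * 62.1
Vout = 897.22 mV

897.22 mV


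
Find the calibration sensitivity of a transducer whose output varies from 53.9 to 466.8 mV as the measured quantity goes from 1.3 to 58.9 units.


Sensitivity = (y2 - y1) / (x2 - x1).
S = (466.8 - 53.9) / (58.9 - 1.3)
S = 412.9 / 57.6
S = 7.1684 mV/unit

7.1684 mV/unit


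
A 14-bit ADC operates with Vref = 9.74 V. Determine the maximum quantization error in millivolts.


The maximum quantization error is +/- LSB/2.
LSB = Vref / 2^n = 9.74 / 16384 = 0.00059448 V
Max error = LSB / 2 = 0.00059448 / 2 = 0.00029724 V
Max error = 0.2972 mV

0.2972 mV


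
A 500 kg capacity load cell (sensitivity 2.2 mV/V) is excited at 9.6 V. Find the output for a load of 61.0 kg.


Vout = rated_output * Vex * (load / capacity).
Vout = 2.2 * 9.6 * (61.0 / 500)
Vout = 2.2 * 9.6 * 0.122
Vout = 2.577 mV

2.577 mV


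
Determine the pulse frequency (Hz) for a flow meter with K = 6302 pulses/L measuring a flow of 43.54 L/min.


Frequency = K * Q / 60 (converting L/min to L/s).
f = 6302 * 43.54 / 60
f = 274389.08 / 60
f = 4573.15 Hz

4573.15 Hz


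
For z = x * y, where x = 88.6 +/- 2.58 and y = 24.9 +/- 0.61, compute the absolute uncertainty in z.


For a product z = x*y, the relative uncertainty is:
uz/z = sqrt((ux/x)^2 + (uy/y)^2)
Relative uncertainties: ux/x = 2.58/88.6 = 0.02912
uy/y = 0.61/24.9 = 0.024498
z = 88.6 * 24.9 = 2206.1
uz = 2206.1 * sqrt(0.02912^2 + 0.024498^2) = 83.952

83.952


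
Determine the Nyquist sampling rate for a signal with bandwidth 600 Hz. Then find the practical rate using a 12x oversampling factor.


By Nyquist theorem, fs_min = 2 * fmax.
fs_min = 2 * 600 = 1200 Hz
Practical rate = 12 * fs_min = 12 * 1200 = 14400 Hz

fs_min = 1200 Hz, fs_practical = 14400 Hz


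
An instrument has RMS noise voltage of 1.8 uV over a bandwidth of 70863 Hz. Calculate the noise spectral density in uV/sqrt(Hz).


Noise spectral density = Vrms / sqrt(BW).
NSD = 1.8 / sqrt(70863)
NSD = 1.8 / 266.2011
NSD = 0.0068 uV/sqrt(Hz)

0.0068 uV/sqrt(Hz)


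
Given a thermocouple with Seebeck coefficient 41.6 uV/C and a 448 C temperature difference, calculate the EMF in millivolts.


The thermocouple output V = sensitivity * dT.
V = 41.6 uV/C * 448 C
V = 18636.8 uV
V = 18.637 mV

18.637 mV


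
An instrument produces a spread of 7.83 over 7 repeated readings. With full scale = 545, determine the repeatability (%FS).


Repeatability = (spread / full scale) * 100%.
R = (7.83 / 545) * 100
R = 1.437 %FS

1.437 %FS


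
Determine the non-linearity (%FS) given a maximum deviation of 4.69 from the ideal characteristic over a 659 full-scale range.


Linearity error = (max deviation / full scale) * 100%.
Linearity = (4.69 / 659) * 100
Linearity = 0.712 %FS

0.712 %FS


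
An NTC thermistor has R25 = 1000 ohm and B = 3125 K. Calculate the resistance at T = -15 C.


NTC thermistor equation: Rt = R25 * exp(B * (1/T - 1/T25)).
T in Kelvin: 258.15 K, T25 = 298.15 K
1/T - 1/T25 = 1/258.15 - 1/298.15 = 0.0005197
B * (1/T - 1/T25) = 3125 * 0.0005197 = 1.6241
Rt = 1000 * exp(1.6241) = 5073.7 ohm

5073.7 ohm


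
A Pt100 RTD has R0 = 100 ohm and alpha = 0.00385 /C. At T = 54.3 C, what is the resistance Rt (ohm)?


The RTD equation: Rt = R0 * (1 + alpha * T).
Rt = 100 * (1 + 0.00385 * 54.3)
Rt = 100 * (1 + 0.209055)
Rt = 100 * 1.209055
Rt = 120.906 ohm

120.906 ohm


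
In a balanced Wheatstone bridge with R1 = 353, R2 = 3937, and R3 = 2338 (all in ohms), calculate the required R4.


At balance: R1*R4 = R2*R3, so R4 = R2*R3/R1.
R4 = 3937 * 2338 / 353
R4 = 9204706 / 353
R4 = 26075.65 ohm

26075.65 ohm


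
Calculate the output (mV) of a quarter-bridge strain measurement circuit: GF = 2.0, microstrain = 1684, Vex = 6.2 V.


Quarter bridge output: Vout = (GF * epsilon * Vex) / 4.
Vout = (2.0 * 1684e-6 * 6.2) / 4
Vout = 0.0208816 / 4 V
Vout = 0.0052204 V = 5.2204 mV

5.2204 mV


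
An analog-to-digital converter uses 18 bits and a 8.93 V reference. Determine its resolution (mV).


The resolution (LSB) of an ADC is Vref / 2^n.
LSB = 8.93 / 2^18
LSB = 8.93 / 262144
LSB = 3.407e-05 V = 0.03406525 mV

0.03406525 mV


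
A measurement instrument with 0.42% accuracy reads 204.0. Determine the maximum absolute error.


Absolute error = (accuracy% / 100) * reading.
Error = (0.42 / 100) * 204.0
Error = 0.0042 * 204.0
Error = 0.8568

0.8568


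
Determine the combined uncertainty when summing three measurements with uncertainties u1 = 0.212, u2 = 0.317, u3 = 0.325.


For a sum of independent quantities, uc = sqrt(u1^2 + u2^2 + u3^2).
uc = sqrt(0.212^2 + 0.317^2 + 0.325^2)
uc = sqrt(0.044944 + 0.100489 + 0.105625)
uc = 0.5011

0.5011


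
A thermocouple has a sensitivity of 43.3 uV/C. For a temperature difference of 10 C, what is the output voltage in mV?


The thermocouple output V = sensitivity * dT.
V = 43.3 uV/C * 10 C
V = 433.0 uV
V = 0.433 mV

0.433 mV


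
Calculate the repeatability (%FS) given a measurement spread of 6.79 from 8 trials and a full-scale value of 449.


Repeatability = (spread / full scale) * 100%.
R = (6.79 / 449) * 100
R = 1.512 %FS

1.512 %FS


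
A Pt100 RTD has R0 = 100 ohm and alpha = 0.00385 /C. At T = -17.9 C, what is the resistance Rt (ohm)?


The RTD equation: Rt = R0 * (1 + alpha * T).
Rt = 100 * (1 + 0.00385 * -17.9)
Rt = 100 * (1 + -0.068915)
Rt = 100 * 0.931085
Rt = 93.109 ohm

93.109 ohm


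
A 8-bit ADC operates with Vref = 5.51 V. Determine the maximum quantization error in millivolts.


The maximum quantization error is +/- LSB/2.
LSB = Vref / 2^n = 5.51 / 256 = 0.02152344 V
Max error = LSB / 2 = 0.02152344 / 2 = 0.01076172 V
Max error = 10.7617 mV

10.7617 mV


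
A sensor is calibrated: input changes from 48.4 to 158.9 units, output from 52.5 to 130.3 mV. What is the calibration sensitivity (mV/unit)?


Sensitivity = (y2 - y1) / (x2 - x1).
S = (130.3 - 52.5) / (158.9 - 48.4)
S = 77.8 / 110.5
S = 0.7041 mV/unit

0.7041 mV/unit


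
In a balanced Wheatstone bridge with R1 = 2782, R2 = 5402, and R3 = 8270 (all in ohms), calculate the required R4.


At balance: R1*R4 = R2*R3, so R4 = R2*R3/R1.
R4 = 5402 * 8270 / 2782
R4 = 44674540 / 2782
R4 = 16058.43 ohm

16058.43 ohm


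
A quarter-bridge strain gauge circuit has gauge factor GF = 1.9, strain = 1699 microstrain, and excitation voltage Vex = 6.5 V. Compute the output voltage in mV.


Quarter bridge output: Vout = (GF * epsilon * Vex) / 4.
Vout = (1.9 * 1699e-6 * 6.5) / 4
Vout = 0.02098265 / 4 V
Vout = 0.00524566 V = 5.2457 mV

5.2457 mV


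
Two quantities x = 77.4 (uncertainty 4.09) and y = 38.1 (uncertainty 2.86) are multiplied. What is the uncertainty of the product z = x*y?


For a product z = x*y, the relative uncertainty is:
uz/z = sqrt((ux/x)^2 + (uy/y)^2)
Relative uncertainties: ux/x = 4.09/77.4 = 0.052842
uy/y = 2.86/38.1 = 0.075066
z = 77.4 * 38.1 = 2948.9
uz = 2948.9 * sqrt(0.052842^2 + 0.075066^2) = 270.711

270.711


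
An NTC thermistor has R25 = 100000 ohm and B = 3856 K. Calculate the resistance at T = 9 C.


NTC thermistor equation: Rt = R25 * exp(B * (1/T - 1/T25)).
T in Kelvin: 282.15 K, T25 = 298.15 K
1/T - 1/T25 = 1/282.15 - 1/298.15 = 0.0001902
B * (1/T - 1/T25) = 3856 * 0.0001902 = 0.7334
Rt = 100000 * exp(0.7334) = 208215.2 ohm

208215.2 ohm


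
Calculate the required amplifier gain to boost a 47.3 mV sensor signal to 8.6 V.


Gain = Vout / Vin (converting to same units).
G = 8.6 V / 47.3 mV
G = 8600.0 mV / 47.3 mV
G = 181.82

181.82


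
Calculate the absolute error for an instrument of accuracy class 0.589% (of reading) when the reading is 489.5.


Absolute error = (accuracy% / 100) * reading.
Error = (0.589 / 100) * 489.5
Error = 0.00589 * 489.5
Error = 2.8832

2.8832


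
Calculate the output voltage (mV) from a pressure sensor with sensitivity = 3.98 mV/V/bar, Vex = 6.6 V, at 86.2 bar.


Output = sensitivity * Vex * P.
Vout = 3.98 * 6.6 * 86.2
Vout = 26.268 * 86.2
Vout = 2264.3 mV

2264.3 mV


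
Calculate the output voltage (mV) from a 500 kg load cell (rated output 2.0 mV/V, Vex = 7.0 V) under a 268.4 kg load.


Vout = rated_output * Vex * (load / capacity).
Vout = 2.0 * 7.0 * (268.4 / 500)
Vout = 2.0 * 7.0 * 0.5368
Vout = 7.515 mV

7.515 mV


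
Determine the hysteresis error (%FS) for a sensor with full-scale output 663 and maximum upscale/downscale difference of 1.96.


Hysteresis = (max difference / full scale) * 100%.
H = (1.96 / 663) * 100
H = 0.296 %FS

0.296 %FS


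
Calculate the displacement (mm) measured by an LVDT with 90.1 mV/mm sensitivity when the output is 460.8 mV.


Displacement = Vout / sensitivity.
d = 460.8 / 90.1
d = 5.114 mm

5.114 mm


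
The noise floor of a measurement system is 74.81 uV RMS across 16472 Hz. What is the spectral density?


Noise spectral density = Vrms / sqrt(BW).
NSD = 74.81 / sqrt(16472)
NSD = 74.81 / 128.3433
NSD = 0.5829 uV/sqrt(Hz)

0.5829 uV/sqrt(Hz)


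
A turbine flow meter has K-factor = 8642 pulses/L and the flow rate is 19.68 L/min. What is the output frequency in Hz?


Frequency = K * Q / 60 (converting L/min to L/s).
f = 8642 * 19.68 / 60
f = 170074.56 / 60
f = 2834.58 Hz

2834.58 Hz


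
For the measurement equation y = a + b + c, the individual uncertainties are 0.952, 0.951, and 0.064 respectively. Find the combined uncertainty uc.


For a sum of independent quantities, uc = sqrt(u1^2 + u2^2 + u3^2).
uc = sqrt(0.952^2 + 0.951^2 + 0.064^2)
uc = sqrt(0.906304 + 0.904401 + 0.004096)
uc = 1.3471

1.3471


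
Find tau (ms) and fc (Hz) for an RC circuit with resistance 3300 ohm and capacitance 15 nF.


Time constant: tau = R * C.
tau = 3300 * 1.50e-08 = 4.95e-05 s
tau = 0.0495 ms
Cutoff frequency: fc = 1 / (2*pi*R*C).
fc = 1 / (2*pi*4.95e-05) = 3215.25 Hz

tau = 0.0495 ms, fc = 3215.25 Hz


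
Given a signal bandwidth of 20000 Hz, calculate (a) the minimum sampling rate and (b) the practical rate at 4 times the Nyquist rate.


By Nyquist theorem, fs_min = 2 * fmax.
fs_min = 2 * 20000 = 40000 Hz
Practical rate = 4 * fs_min = 4 * 40000 = 160000 Hz

fs_min = 40000 Hz, fs_practical = 160000 Hz


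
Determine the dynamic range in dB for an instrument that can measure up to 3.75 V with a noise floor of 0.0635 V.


Dynamic range = 20 * log10(Vmax / Vnoise).
DR = 20 * log10(3.75 / 0.0635)
DR = 20 * log10(59.06)
DR = 35.43 dB

35.43 dB


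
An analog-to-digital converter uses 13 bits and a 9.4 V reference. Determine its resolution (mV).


The resolution (LSB) of an ADC is Vref / 2^n.
LSB = 9.4 / 2^13
LSB = 9.4 / 8192
LSB = 0.00114746 V = 1.14746094 mV

1.14746094 mV


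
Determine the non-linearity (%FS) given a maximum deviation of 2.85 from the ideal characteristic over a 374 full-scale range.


Linearity error = (max deviation / full scale) * 100%.
Linearity = (2.85 / 374) * 100
Linearity = 0.762 %FS

0.762 %FS


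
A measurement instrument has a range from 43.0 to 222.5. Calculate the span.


Span = upper range - lower range.
Span = 222.5 - (43.0)
Span = 179.5

179.5


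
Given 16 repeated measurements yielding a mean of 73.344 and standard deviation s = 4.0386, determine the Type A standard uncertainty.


The standard uncertainty for Type A evaluation is u = s / sqrt(n).
u = 4.0386 / sqrt(16)
u = 4.0386 / 4.0
u = 1.0096

1.0096


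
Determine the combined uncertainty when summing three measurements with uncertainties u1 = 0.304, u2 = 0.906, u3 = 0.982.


For a sum of independent quantities, uc = sqrt(u1^2 + u2^2 + u3^2).
uc = sqrt(0.304^2 + 0.906^2 + 0.982^2)
uc = sqrt(0.092416 + 0.820836 + 0.964324)
uc = 1.3702

1.3702


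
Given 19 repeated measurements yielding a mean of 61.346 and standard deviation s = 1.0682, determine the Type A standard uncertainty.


The standard uncertainty for Type A evaluation is u = s / sqrt(n).
u = 1.0682 / sqrt(19)
u = 1.0682 / 4.3589
u = 0.2451

0.2451


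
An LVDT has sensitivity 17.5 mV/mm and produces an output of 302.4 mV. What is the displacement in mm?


Displacement = Vout / sensitivity.
d = 302.4 / 17.5
d = 17.28 mm

17.28 mm


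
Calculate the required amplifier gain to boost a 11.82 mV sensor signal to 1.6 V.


Gain = Vout / Vin (converting to same units).
G = 1.6 V / 11.82 mV
G = 1600.0 mV / 11.82 mV
G = 135.36

135.36


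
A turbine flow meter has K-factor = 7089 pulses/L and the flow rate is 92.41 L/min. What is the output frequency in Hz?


Frequency = K * Q / 60 (converting L/min to L/s).
f = 7089 * 92.41 / 60
f = 655094.49 / 60
f = 10918.24 Hz

10918.24 Hz


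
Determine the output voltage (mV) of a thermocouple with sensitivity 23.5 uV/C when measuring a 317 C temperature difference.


The thermocouple output V = sensitivity * dT.
V = 23.5 uV/C * 317 C
V = 7449.5 uV
V = 7.449 mV

7.449 mV


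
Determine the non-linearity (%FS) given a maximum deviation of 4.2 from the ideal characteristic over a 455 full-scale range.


Linearity error = (max deviation / full scale) * 100%.
Linearity = (4.2 / 455) * 100
Linearity = 0.923 %FS

0.923 %FS


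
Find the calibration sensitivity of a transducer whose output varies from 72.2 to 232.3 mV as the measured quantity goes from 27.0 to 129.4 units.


Sensitivity = (y2 - y1) / (x2 - x1).
S = (232.3 - 72.2) / (129.4 - 27.0)
S = 160.1 / 102.4
S = 1.5635 mV/unit

1.5635 mV/unit


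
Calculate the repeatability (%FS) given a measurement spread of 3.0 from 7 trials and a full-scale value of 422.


Repeatability = (spread / full scale) * 100%.
R = (3.0 / 422) * 100
R = 0.711 %FS

0.711 %FS


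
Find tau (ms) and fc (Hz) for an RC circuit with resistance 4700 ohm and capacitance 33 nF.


Time constant: tau = R * C.
tau = 4700 * 3.30e-08 = 0.0001551 s
tau = 0.1551 ms
Cutoff frequency: fc = 1 / (2*pi*R*C).
fc = 1 / (2*pi*0.0001551) = 1026.14 Hz

tau = 0.1551 ms, fc = 1026.14 Hz


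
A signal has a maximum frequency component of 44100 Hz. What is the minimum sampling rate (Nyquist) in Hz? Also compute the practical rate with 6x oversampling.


By Nyquist theorem, fs_min = 2 * fmax.
fs_min = 2 * 44100 = 88200 Hz
Practical rate = 6 * fs_min = 6 * 88200 = 529200 Hz

fs_min = 88200 Hz, fs_practical = 529200 Hz


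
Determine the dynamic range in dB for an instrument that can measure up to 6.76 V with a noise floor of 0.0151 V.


Dynamic range = 20 * log10(Vmax / Vnoise).
DR = 20 * log10(6.76 / 0.0151)
DR = 20 * log10(447.68)
DR = 53.02 dB

53.02 dB


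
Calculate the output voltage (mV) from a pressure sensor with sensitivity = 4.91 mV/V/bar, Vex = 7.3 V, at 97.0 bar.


Output = sensitivity * Vex * P.
Vout = 4.91 * 7.3 * 97.0
Vout = 35.843 * 97.0
Vout = 3476.77 mV

3476.77 mV


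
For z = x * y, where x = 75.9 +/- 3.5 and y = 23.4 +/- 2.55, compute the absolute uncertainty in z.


For a product z = x*y, the relative uncertainty is:
uz/z = sqrt((ux/x)^2 + (uy/y)^2)
Relative uncertainties: ux/x = 3.5/75.9 = 0.046113
uy/y = 2.55/23.4 = 0.108974
z = 75.9 * 23.4 = 1776.1
uz = 1776.1 * sqrt(0.046113^2 + 0.108974^2) = 210.16

210.16


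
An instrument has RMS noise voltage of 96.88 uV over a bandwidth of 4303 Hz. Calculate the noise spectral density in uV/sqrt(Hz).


Noise spectral density = Vrms / sqrt(BW).
NSD = 96.88 / sqrt(4303)
NSD = 96.88 / 65.5973
NSD = 1.4769 uV/sqrt(Hz)

1.4769 uV/sqrt(Hz)


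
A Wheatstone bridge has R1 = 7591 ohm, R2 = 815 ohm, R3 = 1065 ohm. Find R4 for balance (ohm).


At balance: R1*R4 = R2*R3, so R4 = R2*R3/R1.
R4 = 815 * 1065 / 7591
R4 = 867975 / 7591
R4 = 114.34 ohm

114.34 ohm


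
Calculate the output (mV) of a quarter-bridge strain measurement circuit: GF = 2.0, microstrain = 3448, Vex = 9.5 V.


Quarter bridge output: Vout = (GF * epsilon * Vex) / 4.
Vout = (2.0 * 3448e-6 * 9.5) / 4
Vout = 0.065512 / 4 V
Vout = 0.016378 V = 16.378 mV

16.378 mV


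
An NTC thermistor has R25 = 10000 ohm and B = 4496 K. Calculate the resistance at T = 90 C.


NTC thermistor equation: Rt = R25 * exp(B * (1/T - 1/T25)).
T in Kelvin: 363.15 K, T25 = 298.15 K
1/T - 1/T25 = 1/363.15 - 1/298.15 = -0.00060033
B * (1/T - 1/T25) = 4496 * -0.00060033 = -2.6991
Rt = 10000 * exp(-2.6991) = 672.7 ohm

672.7 ohm


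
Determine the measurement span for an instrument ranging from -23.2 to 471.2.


Span = upper range - lower range.
Span = 471.2 - (-23.2)
Span = 494.4

494.4


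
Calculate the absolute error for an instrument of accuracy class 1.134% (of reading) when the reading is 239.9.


Absolute error = (accuracy% / 100) * reading.
Error = (1.134 / 100) * 239.9
Error = 0.01134 * 239.9
Error = 2.7205

2.7205


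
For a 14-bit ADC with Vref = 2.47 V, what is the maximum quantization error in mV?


The maximum quantization error is +/- LSB/2.
LSB = Vref / 2^n = 2.47 / 16384 = 0.00015076 V
Max error = LSB / 2 = 0.00015076 / 2 = 7.538e-05 V
Max error = 0.0754 mV

0.0754 mV


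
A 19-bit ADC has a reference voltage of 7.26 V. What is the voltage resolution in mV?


The resolution (LSB) of an ADC is Vref / 2^n.
LSB = 7.26 / 2^19
LSB = 7.26 / 524288
LSB = 1.385e-05 V = 0.01384735 mV

0.01384735 mV


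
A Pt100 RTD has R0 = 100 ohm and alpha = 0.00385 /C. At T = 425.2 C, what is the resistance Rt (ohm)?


The RTD equation: Rt = R0 * (1 + alpha * T).
Rt = 100 * (1 + 0.00385 * 425.2)
Rt = 100 * (1 + 1.63702)
Rt = 100 * 2.63702
Rt = 263.702 ohm

263.702 ohm


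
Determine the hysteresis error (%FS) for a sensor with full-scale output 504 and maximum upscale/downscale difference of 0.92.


Hysteresis = (max difference / full scale) * 100%.
H = (0.92 / 504) * 100
H = 0.183 %FS

0.183 %FS


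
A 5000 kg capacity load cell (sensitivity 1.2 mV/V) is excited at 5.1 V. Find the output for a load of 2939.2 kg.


Vout = rated_output * Vex * (load / capacity).
Vout = 1.2 * 5.1 * (2939.2 / 5000)
Vout = 1.2 * 5.1 * 0.58784
Vout = 3.598 mV

3.598 mV


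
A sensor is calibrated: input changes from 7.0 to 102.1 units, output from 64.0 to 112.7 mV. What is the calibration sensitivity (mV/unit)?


Sensitivity = (y2 - y1) / (x2 - x1).
S = (112.7 - 64.0) / (102.1 - 7.0)
S = 48.7 / 95.1
S = 0.5121 mV/unit

0.5121 mV/unit


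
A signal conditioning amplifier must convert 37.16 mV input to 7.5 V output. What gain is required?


Gain = Vout / Vin (converting to same units).
G = 7.5 V / 37.16 mV
G = 7500.0 mV / 37.16 mV
G = 201.83

201.83


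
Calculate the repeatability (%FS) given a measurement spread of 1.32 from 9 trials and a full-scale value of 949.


Repeatability = (spread / full scale) * 100%.
R = (1.32 / 949) * 100
R = 0.139 %FS

0.139 %FS


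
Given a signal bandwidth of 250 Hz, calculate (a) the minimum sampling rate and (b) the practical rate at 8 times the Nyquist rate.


By Nyquist theorem, fs_min = 2 * fmax.
fs_min = 2 * 250 = 500 Hz
Practical rate = 8 * fs_min = 8 * 500 = 4000 Hz

fs_min = 500 Hz, fs_practical = 4000 Hz


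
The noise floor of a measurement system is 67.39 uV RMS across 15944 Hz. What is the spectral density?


Noise spectral density = Vrms / sqrt(BW).
NSD = 67.39 / sqrt(15944)
NSD = 67.39 / 126.2696
NSD = 0.5337 uV/sqrt(Hz)

0.5337 uV/sqrt(Hz)


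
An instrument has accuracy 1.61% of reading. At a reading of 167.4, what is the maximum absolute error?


Absolute error = (accuracy% / 100) * reading.
Error = (1.61 / 100) * 167.4
Error = 0.0161 * 167.4
Error = 2.6951

2.6951


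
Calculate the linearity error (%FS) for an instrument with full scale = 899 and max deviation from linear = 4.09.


Linearity error = (max deviation / full scale) * 100%.
Linearity = (4.09 / 899) * 100
Linearity = 0.455 %FS

0.455 %FS


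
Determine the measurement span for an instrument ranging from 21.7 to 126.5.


Span = upper range - lower range.
Span = 126.5 - (21.7)
Span = 104.8

104.8


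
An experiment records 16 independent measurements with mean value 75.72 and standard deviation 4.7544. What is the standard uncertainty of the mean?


The standard uncertainty for Type A evaluation is u = s / sqrt(n).
u = 4.7544 / sqrt(16)
u = 4.7544 / 4.0
u = 1.1886

1.1886


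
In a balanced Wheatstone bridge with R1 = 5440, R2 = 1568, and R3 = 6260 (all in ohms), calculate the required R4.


At balance: R1*R4 = R2*R3, so R4 = R2*R3/R1.
R4 = 1568 * 6260 / 5440
R4 = 9815680 / 5440
R4 = 1804.35 ohm

1804.35 ohm


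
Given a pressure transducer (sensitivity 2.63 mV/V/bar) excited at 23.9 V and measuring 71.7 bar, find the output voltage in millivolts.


Output = sensitivity * Vex * P.
Vout = 2.63 * 23.9 * 71.7
Vout = 62.857 * 71.7
Vout = 4506.85 mV

4506.85 mV


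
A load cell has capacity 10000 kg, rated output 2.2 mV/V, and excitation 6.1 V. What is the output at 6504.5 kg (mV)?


Vout = rated_output * Vex * (load / capacity).
Vout = 2.2 * 6.1 * (6504.5 / 10000)
Vout = 2.2 * 6.1 * 0.65045
Vout = 8.729 mV

8.729 mV


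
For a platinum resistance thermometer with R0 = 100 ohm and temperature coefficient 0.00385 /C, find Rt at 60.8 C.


The RTD equation: Rt = R0 * (1 + alpha * T).
Rt = 100 * (1 + 0.00385 * 60.8)
Rt = 100 * (1 + 0.23408)
Rt = 100 * 1.23408
Rt = 123.408 ohm

123.408 ohm


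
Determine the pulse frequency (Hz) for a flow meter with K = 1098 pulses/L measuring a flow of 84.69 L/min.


Frequency = K * Q / 60 (converting L/min to L/s).
f = 1098 * 84.69 / 60
f = 92989.62 / 60
f = 1549.83 Hz

1549.83 Hz


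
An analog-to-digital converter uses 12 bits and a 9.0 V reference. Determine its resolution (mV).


The resolution (LSB) of an ADC is Vref / 2^n.
LSB = 9.0 / 2^12
LSB = 9.0 / 4096
LSB = 0.00219727 V = 2.19726562 mV

2.19726562 mV


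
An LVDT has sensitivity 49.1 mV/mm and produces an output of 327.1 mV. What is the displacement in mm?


Displacement = Vout / sensitivity.
d = 327.1 / 49.1
d = 6.662 mm

6.662 mm


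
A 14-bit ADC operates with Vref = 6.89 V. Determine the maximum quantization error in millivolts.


The maximum quantization error is +/- LSB/2.
LSB = Vref / 2^n = 6.89 / 16384 = 0.00042053 V
Max error = LSB / 2 = 0.00042053 / 2 = 0.00021027 V
Max error = 0.2103 mV

0.2103 mV


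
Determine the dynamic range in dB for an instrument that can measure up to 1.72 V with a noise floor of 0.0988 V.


Dynamic range = 20 * log10(Vmax / Vnoise).
DR = 20 * log10(1.72 / 0.0988)
DR = 20 * log10(17.41)
DR = 24.82 dB

24.82 dB


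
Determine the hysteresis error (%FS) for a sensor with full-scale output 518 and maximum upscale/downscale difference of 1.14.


Hysteresis = (max difference / full scale) * 100%.
H = (1.14 / 518) * 100
H = 0.22 %FS

0.22 %FS


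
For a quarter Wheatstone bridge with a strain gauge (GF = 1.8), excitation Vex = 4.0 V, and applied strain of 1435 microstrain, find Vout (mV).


Quarter bridge output: Vout = (GF * epsilon * Vex) / 4.
Vout = (1.8 * 1435e-6 * 4.0) / 4
Vout = 0.010332 / 4 V
Vout = 0.002583 V = 2.583 mV

2.583 mV


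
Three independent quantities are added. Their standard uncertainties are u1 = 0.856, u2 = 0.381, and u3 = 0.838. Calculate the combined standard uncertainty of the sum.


For a sum of independent quantities, uc = sqrt(u1^2 + u2^2 + u3^2).
uc = sqrt(0.856^2 + 0.381^2 + 0.838^2)
uc = sqrt(0.732736 + 0.145161 + 0.702244)
uc = 1.257

1.257


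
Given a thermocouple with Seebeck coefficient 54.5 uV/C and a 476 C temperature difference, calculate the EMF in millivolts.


The thermocouple output V = sensitivity * dT.
V = 54.5 uV/C * 476 C
V = 25942.0 uV
V = 25.942 mV

25.942 mV


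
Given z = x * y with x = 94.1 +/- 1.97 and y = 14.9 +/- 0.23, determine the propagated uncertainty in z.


For a product z = x*y, the relative uncertainty is:
uz/z = sqrt((ux/x)^2 + (uy/y)^2)
Relative uncertainties: ux/x = 1.97/94.1 = 0.020935
uy/y = 0.23/14.9 = 0.015436
z = 94.1 * 14.9 = 1402.1
uz = 1402.1 * sqrt(0.020935^2 + 0.015436^2) = 36.469

36.469


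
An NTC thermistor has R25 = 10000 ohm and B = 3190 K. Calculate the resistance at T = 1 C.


NTC thermistor equation: Rt = R25 * exp(B * (1/T - 1/T25)).
T in Kelvin: 274.15 K, T25 = 298.15 K
1/T - 1/T25 = 1/274.15 - 1/298.15 = 0.00029362
B * (1/T - 1/T25) = 3190 * 0.00029362 = 0.9367
Rt = 10000 * exp(0.9367) = 25514.3 ohm

25514.3 ohm


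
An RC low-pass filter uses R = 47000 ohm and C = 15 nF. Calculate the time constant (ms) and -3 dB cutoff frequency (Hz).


Time constant: tau = R * C.
tau = 47000 * 1.50e-08 = 0.000705 s
tau = 0.705 ms
Cutoff frequency: fc = 1 / (2*pi*R*C).
fc = 1 / (2*pi*0.000705) = 225.75 Hz

tau = 0.705 ms, fc = 225.75 Hz


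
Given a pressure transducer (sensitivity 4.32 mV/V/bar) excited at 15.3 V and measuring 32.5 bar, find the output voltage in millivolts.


Output = sensitivity * Vex * P.
Vout = 4.32 * 15.3 * 32.5
Vout = 66.096 * 32.5
Vout = 2148.12 mV

2148.12 mV


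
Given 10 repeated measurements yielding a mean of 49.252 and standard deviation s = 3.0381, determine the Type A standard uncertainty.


The standard uncertainty for Type A evaluation is u = s / sqrt(n).
u = 3.0381 / sqrt(10)
u = 3.0381 / 3.1623
u = 0.9607

0.9607


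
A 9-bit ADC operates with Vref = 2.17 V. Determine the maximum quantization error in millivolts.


The maximum quantization error is +/- LSB/2.
LSB = Vref / 2^n = 2.17 / 512 = 0.00423828 V
Max error = LSB / 2 = 0.00423828 / 2 = 0.00211914 V
Max error = 2.1191 mV

2.1191 mV


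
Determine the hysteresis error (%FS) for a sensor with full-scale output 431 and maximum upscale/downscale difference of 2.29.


Hysteresis = (max difference / full scale) * 100%.
H = (2.29 / 431) * 100
H = 0.531 %FS

0.531 %FS


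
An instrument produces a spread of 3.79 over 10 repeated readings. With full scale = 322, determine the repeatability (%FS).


Repeatability = (spread / full scale) * 100%.
R = (3.79 / 322) * 100
R = 1.177 %FS

1.177 %FS


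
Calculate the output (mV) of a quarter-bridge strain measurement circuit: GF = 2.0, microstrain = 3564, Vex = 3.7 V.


Quarter bridge output: Vout = (GF * epsilon * Vex) / 4.
Vout = (2.0 * 3564e-6 * 3.7) / 4
Vout = 0.0263736 / 4 V
Vout = 0.0065934 V = 6.5934 mV

6.5934 mV


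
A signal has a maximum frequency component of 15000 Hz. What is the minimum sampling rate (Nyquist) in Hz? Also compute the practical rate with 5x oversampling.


By Nyquist theorem, fs_min = 2 * fmax.
fs_min = 2 * 15000 = 30000 Hz
Practical rate = 5 * fs_min = 5 * 30000 = 150000 Hz

fs_min = 30000 Hz, fs_practical = 150000 Hz


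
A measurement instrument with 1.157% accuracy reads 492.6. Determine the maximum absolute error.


Absolute error = (accuracy% / 100) * reading.
Error = (1.157 / 100) * 492.6
Error = 0.01157 * 492.6
Error = 5.6994

5.6994


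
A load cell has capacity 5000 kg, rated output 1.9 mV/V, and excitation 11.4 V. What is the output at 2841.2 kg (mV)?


Vout = rated_output * Vex * (load / capacity).
Vout = 1.9 * 11.4 * (2841.2 / 5000)
Vout = 1.9 * 11.4 * 0.56824
Vout = 12.308 mV

12.308 mV


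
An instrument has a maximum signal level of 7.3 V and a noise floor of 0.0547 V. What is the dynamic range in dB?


Dynamic range = 20 * log10(Vmax / Vnoise).
DR = 20 * log10(7.3 / 0.0547)
DR = 20 * log10(133.46)
DR = 42.51 dB

42.51 dB


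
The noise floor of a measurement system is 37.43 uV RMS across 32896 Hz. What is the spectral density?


Noise spectral density = Vrms / sqrt(BW).
NSD = 37.43 / sqrt(32896)
NSD = 37.43 / 181.3725
NSD = 0.2064 uV/sqrt(Hz)

0.2064 uV/sqrt(Hz)


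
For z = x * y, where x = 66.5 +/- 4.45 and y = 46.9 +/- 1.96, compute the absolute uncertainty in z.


For a product z = x*y, the relative uncertainty is:
uz/z = sqrt((ux/x)^2 + (uy/y)^2)
Relative uncertainties: ux/x = 4.45/66.5 = 0.066917
uy/y = 1.96/46.9 = 0.041791
z = 66.5 * 46.9 = 3118.8
uz = 3118.8 * sqrt(0.066917^2 + 0.041791^2) = 246.062

246.062


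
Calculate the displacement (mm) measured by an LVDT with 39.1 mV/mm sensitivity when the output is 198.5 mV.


Displacement = Vout / sensitivity.
d = 198.5 / 39.1
d = 5.077 mm

5.077 mm


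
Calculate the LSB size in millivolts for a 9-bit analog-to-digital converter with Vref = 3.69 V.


The resolution (LSB) of an ADC is Vref / 2^n.
LSB = 3.69 / 2^9
LSB = 3.69 / 512
LSB = 0.00720703 V = 7.20703125 mV

7.20703125 mV


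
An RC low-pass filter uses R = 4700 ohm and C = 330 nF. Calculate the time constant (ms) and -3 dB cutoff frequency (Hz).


Time constant: tau = R * C.
tau = 4700 * 3.30e-07 = 0.001551 s
tau = 1.551 ms
Cutoff frequency: fc = 1 / (2*pi*R*C).
fc = 1 / (2*pi*0.001551) = 102.61 Hz

tau = 1.551 ms, fc = 102.61 Hz


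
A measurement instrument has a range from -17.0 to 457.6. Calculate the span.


Span = upper range - lower range.
Span = 457.6 - (-17.0)
Span = 474.6

474.6


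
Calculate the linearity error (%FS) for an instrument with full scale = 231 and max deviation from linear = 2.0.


Linearity error = (max deviation / full scale) * 100%.
Linearity = (2.0 / 231) * 100
Linearity = 0.866 %FS

0.866 %FS


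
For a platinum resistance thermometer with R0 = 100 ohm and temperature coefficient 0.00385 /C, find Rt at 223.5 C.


The RTD equation: Rt = R0 * (1 + alpha * T).
Rt = 100 * (1 + 0.00385 * 223.5)
Rt = 100 * (1 + 0.860475)
Rt = 100 * 1.860475
Rt = 186.048 ohm

186.048 ohm


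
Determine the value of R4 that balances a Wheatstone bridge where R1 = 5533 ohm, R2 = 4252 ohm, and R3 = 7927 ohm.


At balance: R1*R4 = R2*R3, so R4 = R2*R3/R1.
R4 = 4252 * 7927 / 5533
R4 = 33705604 / 5533
R4 = 6091.74 ohm

6091.74 ohm


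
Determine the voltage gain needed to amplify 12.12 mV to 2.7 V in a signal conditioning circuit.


Gain = Vout / Vin (converting to same units).
G = 2.7 V / 12.12 mV
G = 2700.0 mV / 12.12 mV
G = 222.77

222.77


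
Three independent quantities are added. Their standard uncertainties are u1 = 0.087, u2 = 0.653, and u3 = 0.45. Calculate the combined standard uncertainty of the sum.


For a sum of independent quantities, uc = sqrt(u1^2 + u2^2 + u3^2).
uc = sqrt(0.087^2 + 0.653^2 + 0.45^2)
uc = sqrt(0.007569 + 0.426409 + 0.2025)
uc = 0.7978

0.7978


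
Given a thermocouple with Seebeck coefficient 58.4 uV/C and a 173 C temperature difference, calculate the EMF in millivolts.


The thermocouple output V = sensitivity * dT.
V = 58.4 uV/C * 173 C
V = 10103.2 uV
V = 10.103 mV

10.103 mV


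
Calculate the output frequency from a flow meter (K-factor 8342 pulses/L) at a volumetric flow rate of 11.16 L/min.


Frequency = K * Q / 60 (converting L/min to L/s).
f = 8342 * 11.16 / 60
f = 93096.72 / 60
f = 1551.61 Hz

1551.61 Hz


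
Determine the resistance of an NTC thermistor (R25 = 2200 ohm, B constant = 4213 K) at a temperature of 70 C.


NTC thermistor equation: Rt = R25 * exp(B * (1/T - 1/T25)).
T in Kelvin: 343.15 K, T25 = 298.15 K
1/T - 1/T25 = 1/343.15 - 1/298.15 = -0.00043984
B * (1/T - 1/T25) = 4213 * -0.00043984 = -1.853
Rt = 2200 * exp(-1.853) = 344.9 ohm

344.9 ohm


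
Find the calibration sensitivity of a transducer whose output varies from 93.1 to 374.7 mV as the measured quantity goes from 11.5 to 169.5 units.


Sensitivity = (y2 - y1) / (x2 - x1).
S = (374.7 - 93.1) / (169.5 - 11.5)
S = 281.6 / 158.0
S = 1.7823 mV/unit

1.7823 mV/unit


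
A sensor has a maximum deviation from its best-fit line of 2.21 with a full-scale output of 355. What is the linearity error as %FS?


Linearity error = (max deviation / full scale) * 100%.
Linearity = (2.21 / 355) * 100
Linearity = 0.623 %FS

0.623 %FS


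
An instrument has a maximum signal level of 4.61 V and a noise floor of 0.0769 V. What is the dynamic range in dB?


Dynamic range = 20 * log10(Vmax / Vnoise).
DR = 20 * log10(4.61 / 0.0769)
DR = 20 * log10(59.95)
DR = 35.56 dB

35.56 dB


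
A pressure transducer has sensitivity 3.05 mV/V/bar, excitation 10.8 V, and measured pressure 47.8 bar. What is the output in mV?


Output = sensitivity * Vex * P.
Vout = 3.05 * 10.8 * 47.8
Vout = 32.94 * 47.8
Vout = 1574.53 mV

1574.53 mV


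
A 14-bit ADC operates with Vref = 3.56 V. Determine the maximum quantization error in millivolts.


The maximum quantization error is +/- LSB/2.
LSB = Vref / 2^n = 3.56 / 16384 = 0.00021729 V
Max error = LSB / 2 = 0.00021729 / 2 = 0.00010864 V
Max error = 0.1086 mV

0.1086 mV
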